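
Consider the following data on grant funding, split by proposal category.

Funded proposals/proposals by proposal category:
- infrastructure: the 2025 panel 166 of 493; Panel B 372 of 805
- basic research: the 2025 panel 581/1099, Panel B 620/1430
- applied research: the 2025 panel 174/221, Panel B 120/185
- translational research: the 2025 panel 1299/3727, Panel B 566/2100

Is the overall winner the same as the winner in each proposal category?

No

Infrastructure: the 2025 panel 166/493 = 33.7%, Panel B 372/805 = 46.2% → Panel B
Basic research: the 2025 panel 581/1099 = 52.9%, Panel B 620/1430 = 43.4% → the 2025 panel
Applied research: the 2025 panel 174/221 = 78.7%, Panel B 120/185 = 64.9% → the 2025 panel
Translational research: the 2025 panel 1299/3727 = 34.9%, Panel B 566/2100 = 27.0% → the 2025 panel
Overall: the 2025 panel 2220/5540 = 40.1%, Panel B 1678/4520 = 37.1% → the 2025 panel
Neither sweeps: the 2025 panel wins 3 of 4 groups, Panel B wins 1. The 2025 panel wins overall but not every group — no Simpson reversal.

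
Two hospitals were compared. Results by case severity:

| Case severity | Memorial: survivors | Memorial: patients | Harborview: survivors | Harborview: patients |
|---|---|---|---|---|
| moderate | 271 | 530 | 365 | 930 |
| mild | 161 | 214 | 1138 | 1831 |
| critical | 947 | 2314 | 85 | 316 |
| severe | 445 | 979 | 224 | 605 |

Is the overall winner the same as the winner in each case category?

Moderate: Memorial 271/530 = 51.1%, Harborview 365/930 = 39.2% → Memorial
Mild: Memorial 161/214 = 75.2%, Harborview 1138/1831 = 62.2% → Memorial
Critical: Memorial 947/2314 = 40.9%, Harborview 85/316 = 26.9% → Memorial
Severe: Memorial 445/979 = 45.5%, Harborview 224/605 = 37.0% → Memorial
Overall: Memorial 1824/4037 = 45.2%, Harborview 1812/3682 = 49.2% → Harborview
Memorial wins each case group but Harborview wins overall — the comparison reverses. Memorial's patients skew toward critical, which has a lower base rate.

No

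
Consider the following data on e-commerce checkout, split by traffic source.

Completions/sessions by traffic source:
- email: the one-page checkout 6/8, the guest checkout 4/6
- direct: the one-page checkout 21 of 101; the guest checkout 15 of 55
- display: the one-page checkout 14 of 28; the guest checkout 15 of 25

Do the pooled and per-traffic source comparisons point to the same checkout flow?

No

Email: the one-page checkout 6/8 = 75.0%, the guest checkout 4/6 = 66.7% → the one-page checkout
Direct: the one-page checkout 21/101 = 20.8%, the guest checkout 15/55 = 27.3% → the guest checkout
Display: the one-page checkout 14/28 = 50.0%, the guest checkout 15/25 = 60.0% → the guest checkout
Overall: the one-page checkout 41/137 = 29.9%, the guest checkout 34/86 = 39.5% → the guest checkout
Neither sweeps: the one-page checkout wins 1 of 3 groups, the guest checkout wins 2. The guest checkout wins overall but not every group — no Simpson reversal.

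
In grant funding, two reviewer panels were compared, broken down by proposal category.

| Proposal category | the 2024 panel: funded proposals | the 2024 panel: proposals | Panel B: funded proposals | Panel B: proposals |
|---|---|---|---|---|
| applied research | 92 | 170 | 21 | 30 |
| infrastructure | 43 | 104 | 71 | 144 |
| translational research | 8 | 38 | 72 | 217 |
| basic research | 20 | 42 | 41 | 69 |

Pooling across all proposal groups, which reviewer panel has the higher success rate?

Applied research: the 2024 panel 92/170 = 54.1%, Panel B 21/30 = 70.0% → Panel B
Infrastructure: the 2024 panel 43/104 = 41.3%, Panel B 71/144 = 49.3% → Panel B
Translational research: the 2024 panel 8/38 = 21.1%, Panel B 72/217 = 33.2% → Panel B
Basic research: the 2024 panel 20/42 = 47.6%, Panel B 41/69 = 59.4% → Panel B
Overall: the 2024 panel 163/354 = 46.0%, Panel B 205/460 = 44.6% → the 2024 panel
(Panel B wins every proposal group but the 2024 panel wins overall — Panel B's proposals skew toward the low-rate translational research group.)

the 2024 panel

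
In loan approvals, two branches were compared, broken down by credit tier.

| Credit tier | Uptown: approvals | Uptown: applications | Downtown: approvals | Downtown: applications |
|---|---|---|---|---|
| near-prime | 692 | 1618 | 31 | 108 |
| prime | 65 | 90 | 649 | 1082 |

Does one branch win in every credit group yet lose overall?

Yes

Near-prime: Uptown 692/1618 = 42.8%, Downtown 31/108 = 28.7% → Uptown
Prime: Uptown 65/90 = 72.2%, Downtown 649/1082 = 60.0% → Uptown
Overall: Uptown 757/1708 = 44.3%, Downtown 680/1190 = 57.1% → Downtown
Uptown wins each credit group but Downtown wins overall — the comparison reverses. Uptown's applications skew toward near-prime, which has a lower base rate.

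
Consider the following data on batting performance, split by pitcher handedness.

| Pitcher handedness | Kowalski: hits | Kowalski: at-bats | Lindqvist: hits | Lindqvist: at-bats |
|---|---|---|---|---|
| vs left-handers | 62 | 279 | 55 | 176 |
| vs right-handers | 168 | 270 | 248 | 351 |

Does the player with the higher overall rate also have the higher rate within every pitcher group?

Vs left-handers: Kowalski 62/279 = 22.2%, Lindqvist 55/176 = 31.2% → Lindqvist
Vs right-handers: Kowalski 168/270 = 62.2%, Lindqvist 248/351 = 70.7% → Lindqvist
Overall: Kowalski 230/549 = 41.9%, Lindqvist 303/527 = 57.5% → Lindqvist
Lindqvist wins overall and in every pitcher group — no reversal.

Yes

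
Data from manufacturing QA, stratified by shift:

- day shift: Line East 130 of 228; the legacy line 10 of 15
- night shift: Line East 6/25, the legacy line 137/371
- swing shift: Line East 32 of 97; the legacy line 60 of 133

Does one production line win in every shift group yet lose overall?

Day shift: Line East 130/228 = 57.0%, the legacy line 10/15 = 66.7% → the legacy line
Night shift: Line East 6/25 = 24.0%, the legacy line 137/371 = 36.9% → the legacy line
Swing shift: Line East 32/97 = 33.0%, the legacy line 60/133 = 45.1% → the legacy line
Overall: Line East 168/350 = 48.0%, the legacy line 207/519 = 39.9% → Line East
The legacy line wins each shift group but Line East wins overall — the comparison reverses. The legacy line's units skew toward night shift, which has a lower base rate.

Yes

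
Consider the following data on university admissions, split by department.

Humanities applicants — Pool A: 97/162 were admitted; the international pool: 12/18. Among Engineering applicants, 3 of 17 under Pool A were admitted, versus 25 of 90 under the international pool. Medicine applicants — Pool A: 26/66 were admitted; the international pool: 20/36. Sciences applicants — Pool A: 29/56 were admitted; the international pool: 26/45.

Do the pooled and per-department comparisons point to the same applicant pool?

No

Humanities: Pool A 97/162 = 59.9%, the international pool 12/18 = 66.7% → the international pool
Engineering: Pool A 3/17 = 17.6%, the international pool 25/90 = 27.8% → the international pool
Medicine: Pool A 26/66 = 39.4%, the international pool 20/36 = 55.6% → the international pool
Sciences: Pool A 29/56 = 51.8%, the international pool 26/45 = 57.8% → the international pool
Overall: Pool A 155/301 = 51.5%, the international pool 83/189 = 43.9% → Pool A
The international pool wins each department group but Pool A wins overall — the comparison reverses. The international pool's applicants skew toward Engineering, which has a lower base rate.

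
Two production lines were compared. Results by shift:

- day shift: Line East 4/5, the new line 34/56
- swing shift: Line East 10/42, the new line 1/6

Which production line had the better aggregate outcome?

the new line

Day shift: Line East 4/5 = 80.0%, the new line 34/56 = 60.7% → Line East
Swing shift: Line East 10/42 = 23.8%, the new line 1/6 = 16.7% → Line East
Overall: Line East 14/47 = 29.8%, the new line 35/62 = 56.5% → the new line
(Line East wins every shift group but the new line wins overall — Line East's units skew toward the low-rate swing shift group.)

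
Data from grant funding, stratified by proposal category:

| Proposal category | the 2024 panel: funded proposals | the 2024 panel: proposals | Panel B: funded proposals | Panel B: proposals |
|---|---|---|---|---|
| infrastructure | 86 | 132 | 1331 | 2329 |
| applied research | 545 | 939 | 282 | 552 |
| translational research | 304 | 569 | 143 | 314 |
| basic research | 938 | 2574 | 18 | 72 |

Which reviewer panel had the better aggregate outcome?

Panel B

Infrastructure: the 2024 panel 86/132 = 65.2%, Panel B 1331/2329 = 57.1% → the 2024 panel
Applied research: the 2024 panel 545/939 = 58.0%, Panel B 282/552 = 51.1% → the 2024 panel
Translational research: the 2024 panel 304/569 = 53.4%, Panel B 143/314 = 45.5% → the 2024 panel
Basic research: the 2024 panel 938/2574 = 36.4%, Panel B 18/72 = 25.0% → the 2024 panel
Overall: the 2024 panel 1873/4214 = 44.4%, Panel B 1774/3267 = 54.3% → Panel B
(The 2024 panel wins every proposal group but Panel B wins overall — the 2024 panel's proposals skew toward the low-rate basic research group.)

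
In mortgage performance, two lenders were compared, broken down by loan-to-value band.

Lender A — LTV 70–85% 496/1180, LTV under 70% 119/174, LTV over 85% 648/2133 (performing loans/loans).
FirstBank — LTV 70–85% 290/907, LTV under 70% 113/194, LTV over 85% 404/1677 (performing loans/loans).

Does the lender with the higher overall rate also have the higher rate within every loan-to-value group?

Yes

LTV 70–85%: Lender A 496/1180 = 42.0%, FirstBank 290/907 = 32.0% → Lender A
LTV under 70%: Lender A 119/174 = 68.4%, FirstBank 113/194 = 58.2% → Lender A
LTV over 85%: Lender A 648/2133 = 30.4%, FirstBank 404/1677 = 24.1% → Lender A
Overall: Lender A 1263/3487 = 36.2%, FirstBank 807/2778 = 29.0% → Lender A
Lender A wins overall and in every loan-to-value group — no reversal.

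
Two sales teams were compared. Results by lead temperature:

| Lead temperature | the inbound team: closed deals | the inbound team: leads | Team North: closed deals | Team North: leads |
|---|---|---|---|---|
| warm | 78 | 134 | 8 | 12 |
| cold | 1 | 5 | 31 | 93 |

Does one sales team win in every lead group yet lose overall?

Warm: the inbound team 78/134 = 58.2%, Team North 8/12 = 66.7% → Team North
Cold: the inbound team 1/5 = 20.0%, Team North 31/93 = 33.3% → Team North
Overall: the inbound team 79/139 = 56.8%, Team North 39/105 = 37.1% → the inbound team
Team North wins each lead group but the inbound team wins overall — the comparison reverses. Team North's leads skew toward cold, which has a lower base rate.

Yes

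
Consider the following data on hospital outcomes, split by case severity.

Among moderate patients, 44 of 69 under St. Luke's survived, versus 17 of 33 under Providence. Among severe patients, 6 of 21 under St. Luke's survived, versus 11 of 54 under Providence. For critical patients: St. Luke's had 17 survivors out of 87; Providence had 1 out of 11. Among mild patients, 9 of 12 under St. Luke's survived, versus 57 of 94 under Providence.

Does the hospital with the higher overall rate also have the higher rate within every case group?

Moderate: St. Luke's 44/69 = 63.8%, Providence 17/33 = 51.5% → St. Luke's
Severe: St. Luke's 6/21 = 28.6%, Providence 11/54 = 20.4% → St. Luke's
Critical: St. Luke's 17/87 = 19.5%, Providence 1/11 = 9.1% → St. Luke's
Mild: St. Luke's 9/12 = 75.0%, Providence 57/94 = 60.6% → St. Luke's
Overall: St. Luke's 76/189 = 40.2%, Providence 86/192 = 44.8% → Providence
St. Luke's wins each case group but Providence wins overall — the comparison reverses. St. Luke's's patients skew toward critical, which has a lower base rate.

No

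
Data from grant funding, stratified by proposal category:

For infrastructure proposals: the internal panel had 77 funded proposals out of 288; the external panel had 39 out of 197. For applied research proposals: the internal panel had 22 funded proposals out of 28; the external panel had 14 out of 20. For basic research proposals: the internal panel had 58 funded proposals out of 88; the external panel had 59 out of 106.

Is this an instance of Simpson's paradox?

Infrastructure: the internal panel 77/288 = 26.7%, the external panel 39/197 = 19.8% → the internal panel
Applied research: the internal panel 22/28 = 78.6%, the external panel 14/20 = 70.0% → the internal panel
Basic research: the internal panel 58/88 = 65.9%, the external panel 59/106 = 55.7% → the internal panel
Overall: the internal panel 157/404 = 38.9%, the external panel 112/323 = 34.7% → the internal panel
The internal panel wins overall and in every proposal group — no reversal.

No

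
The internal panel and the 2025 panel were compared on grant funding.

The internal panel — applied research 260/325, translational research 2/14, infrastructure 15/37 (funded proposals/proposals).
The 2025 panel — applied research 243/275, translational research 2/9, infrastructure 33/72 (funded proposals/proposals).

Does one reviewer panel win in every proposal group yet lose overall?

Applied research: the internal panel 260/325 = 80.0%, the 2025 panel 243/275 = 88.4% → the 2025 panel
Translational research: the internal panel 2/14 = 14.3%, the 2025 panel 2/9 = 22.2% → the 2025 panel
Infrastructure: the internal panel 15/37 = 40.5%, the 2025 panel 33/72 = 45.8% → the 2025 panel
Overall: the internal panel 277/376 = 73.7%, the 2025 panel 278/356 = 78.1% → the 2025 panel
The 2025 panel wins overall and in every proposal group — no reversal.

No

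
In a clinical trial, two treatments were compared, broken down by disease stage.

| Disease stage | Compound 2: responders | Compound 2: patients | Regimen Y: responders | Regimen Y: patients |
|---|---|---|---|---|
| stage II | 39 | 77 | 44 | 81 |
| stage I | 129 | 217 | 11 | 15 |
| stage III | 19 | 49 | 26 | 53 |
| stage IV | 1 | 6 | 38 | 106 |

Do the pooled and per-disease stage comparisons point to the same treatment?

Stage II: Compound 2 39/77 = 50.6%, Regimen Y 44/81 = 54.3% → Regimen Y
Stage I: Compound 2 129/217 = 59.4%, Regimen Y 11/15 = 73.3% → Regimen Y
Stage III: Compound 2 19/49 = 38.8%, Regimen Y 26/53 = 49.1% → Regimen Y
Stage IV: Compound 2 1/6 = 16.7%, Regimen Y 38/106 = 35.8% → Regimen Y
Overall: Compound 2 188/349 = 53.9%, Regimen Y 119/255 = 46.7% → Compound 2
Regimen Y wins each disease group but Compound 2 wins overall — the comparison reverses. Regimen Y's patients skew toward stage IV, which has a lower base rate.

No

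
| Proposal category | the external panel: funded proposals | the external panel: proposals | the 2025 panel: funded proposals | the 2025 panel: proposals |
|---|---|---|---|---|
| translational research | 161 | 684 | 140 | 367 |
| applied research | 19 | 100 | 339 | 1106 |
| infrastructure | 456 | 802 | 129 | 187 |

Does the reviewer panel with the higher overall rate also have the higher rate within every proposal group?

No

Translational research: the external panel 161/684 = 23.5%, the 2025 panel 140/367 = 38.1% → the 2025 panel
Applied research: the external panel 19/100 = 19.0%, the 2025 panel 339/1106 = 30.7% → the 2025 panel
Infrastructure: the external panel 456/802 = 56.9%, the 2025 panel 129/187 = 69.0% → the 2025 panel
Overall: the external panel 636/1586 = 40.1%, the 2025 panel 608/1660 = 36.6% → the external panel
The 2025 panel wins each proposal group but the external panel wins overall — the comparison reverses. The 2025 panel's proposals skew toward applied research, which has a lower base rate.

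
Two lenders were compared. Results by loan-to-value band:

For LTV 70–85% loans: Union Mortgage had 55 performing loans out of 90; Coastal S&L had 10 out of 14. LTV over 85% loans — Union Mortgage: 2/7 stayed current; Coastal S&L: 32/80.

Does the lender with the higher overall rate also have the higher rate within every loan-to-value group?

No

LTV 70–85%: Union Mortgage 55/90 = 61.1%, Coastal S&L 10/14 = 71.4% → Coastal S&L
LTV over 85%: Union Mortgage 2/7 = 28.6%, Coastal S&L 32/80 = 40.0% → Coastal S&L
Overall: Union Mortgage 57/97 = 58.8%, Coastal S&L 42/94 = 44.7% → Union Mortgage
Coastal S&L wins each loan-to-value group but Union Mortgage wins overall — the comparison reverses. Coastal S&L's loans skew toward LTV over 85%, which has a lower base rate.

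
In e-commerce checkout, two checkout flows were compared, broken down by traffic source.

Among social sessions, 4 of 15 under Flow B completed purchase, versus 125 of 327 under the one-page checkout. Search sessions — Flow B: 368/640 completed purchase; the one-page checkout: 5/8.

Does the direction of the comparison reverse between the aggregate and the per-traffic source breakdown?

Yes

Social: Flow B 4/15 = 26.7%, the one-page checkout 125/327 = 38.2% → the one-page checkout
Search: Flow B 368/640 = 57.5%, the one-page checkout 5/8 = 62.5% → the one-page checkout
Overall: Flow B 372/655 = 56.8%, the one-page checkout 130/335 = 38.8% → Flow B
The one-page checkout wins each traffic group but Flow B wins overall — the comparison reverses. The one-page checkout's sessions skew toward social, which has a lower base rate.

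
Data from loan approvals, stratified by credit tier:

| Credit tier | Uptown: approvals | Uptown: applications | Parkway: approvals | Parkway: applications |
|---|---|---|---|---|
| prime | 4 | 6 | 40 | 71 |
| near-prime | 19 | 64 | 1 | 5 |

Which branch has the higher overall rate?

Prime: Uptown 4/6 = 66.7%, Parkway 40/71 = 56.3% → Uptown
Near-prime: Uptown 19/64 = 29.7%, Parkway 1/5 = 20.0% → Uptown
Overall: Uptown 23/70 = 32.9%, Parkway 41/76 = 53.9% → Parkway
(Uptown wins every credit group but Parkway wins overall — Uptown's applications skew toward the low-rate near-prime group.)

Parkway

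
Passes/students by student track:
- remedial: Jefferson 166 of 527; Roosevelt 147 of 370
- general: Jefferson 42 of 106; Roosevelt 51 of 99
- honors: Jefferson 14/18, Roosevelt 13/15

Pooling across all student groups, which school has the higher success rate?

Roosevelt

Remedial: Jefferson 166/527 = 31.5%, Roosevelt 147/370 = 39.7% → Roosevelt
General: Jefferson 42/106 = 39.6%, Roosevelt 51/99 = 51.5% → Roosevelt
Honors: Jefferson 14/18 = 77.8%, Roosevelt 13/15 = 86.7% → Roosevelt
Overall: Jefferson 222/651 = 34.1%, Roosevelt 211/484 = 43.6% → Roosevelt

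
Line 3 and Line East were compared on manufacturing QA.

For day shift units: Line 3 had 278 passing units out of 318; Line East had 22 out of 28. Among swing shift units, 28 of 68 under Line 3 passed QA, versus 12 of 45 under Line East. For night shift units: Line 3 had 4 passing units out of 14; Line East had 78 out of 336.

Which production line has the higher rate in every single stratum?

Day shift: Line 3 278/318 = 87.4%, Line East 22/28 = 78.6% → Line 3
Swing shift: Line 3 28/68 = 41.2%, Line East 12/45 = 26.7% → Line 3
Night shift: Line 3 4/14 = 28.6%, Line East 78/336 = 23.2% → Line 3
Line 3 has the higher rate in all 3 groups.

Line 3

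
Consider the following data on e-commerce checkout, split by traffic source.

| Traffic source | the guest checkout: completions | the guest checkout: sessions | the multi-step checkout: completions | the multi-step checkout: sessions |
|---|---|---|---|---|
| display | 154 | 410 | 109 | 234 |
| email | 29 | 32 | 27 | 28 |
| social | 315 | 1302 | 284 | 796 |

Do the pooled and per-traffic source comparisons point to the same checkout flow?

Display: the guest checkout 154/410 = 37.6%, the multi-step checkout 109/234 = 46.6% → the multi-step checkout
Email: the guest checkout 29/32 = 90.6%, the multi-step checkout 27/28 = 96.4% → the multi-step checkout
Social: the guest checkout 315/1302 = 24.2%, the multi-step checkout 284/796 = 35.7% → the multi-step checkout
Overall: the guest checkout 498/1744 = 28.6%, the multi-step checkout 420/1058 = 39.7% → the multi-step checkout
The multi-step checkout wins overall and in every traffic group — no reversal.

Yes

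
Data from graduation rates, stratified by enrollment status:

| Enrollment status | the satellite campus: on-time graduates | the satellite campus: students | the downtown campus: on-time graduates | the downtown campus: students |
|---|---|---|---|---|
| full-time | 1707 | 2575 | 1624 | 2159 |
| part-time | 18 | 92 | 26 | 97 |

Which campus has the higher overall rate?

Full-time: the satellite campus 1707/2575 = 66.3%, the downtown campus 1624/2159 = 75.2% → the downtown campus
Part-time: the satellite campus 18/92 = 19.6%, the downtown campus 26/97 = 26.8% → the downtown campus
Overall: the satellite campus 1725/2667 = 64.7%, the downtown campus 1650/2256 = 73.1% → the downtown campus

the downtown campus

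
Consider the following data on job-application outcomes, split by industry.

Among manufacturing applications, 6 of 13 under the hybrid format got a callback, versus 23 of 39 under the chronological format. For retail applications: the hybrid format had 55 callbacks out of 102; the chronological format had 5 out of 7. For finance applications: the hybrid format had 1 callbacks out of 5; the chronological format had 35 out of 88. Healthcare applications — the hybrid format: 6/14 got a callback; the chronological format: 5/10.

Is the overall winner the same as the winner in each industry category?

No

Manufacturing: the hybrid format 6/13 = 46.2%, the chronological format 23/39 = 59.0% → the chronological format
Retail: the hybrid format 55/102 = 53.9%, the chronological format 5/7 = 71.4% → the chronological format
Finance: the hybrid format 1/5 = 20.0%, the chronological format 35/88 = 39.8% → the chronological format
Healthcare: the hybrid format 6/14 = 42.9%, the chronological format 5/10 = 50.0% → the chronological format
Overall: the hybrid format 68/134 = 50.7%, the chronological format 68/144 = 47.2% → the hybrid format
The chronological format wins each industry group but the hybrid format wins overall — the comparison reverses. The chronological format's applications skew toward finance, which has a lower base rate.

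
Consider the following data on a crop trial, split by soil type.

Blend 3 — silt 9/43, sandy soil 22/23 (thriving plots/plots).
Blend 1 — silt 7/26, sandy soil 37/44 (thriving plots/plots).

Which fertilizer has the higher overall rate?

Silt: Blend 3 9/43 = 20.9%, Blend 1 7/26 = 26.9% → Blend 1
Sandy soil: Blend 3 22/23 = 95.7%, Blend 1 37/44 = 84.1% → Blend 3
Overall: Blend 3 31/66 = 47.0%, Blend 1 44/70 = 62.9% → Blend 1
(Neither sweeps every soil group, but Blend 1 has the higher pooled rate.)

Blend 1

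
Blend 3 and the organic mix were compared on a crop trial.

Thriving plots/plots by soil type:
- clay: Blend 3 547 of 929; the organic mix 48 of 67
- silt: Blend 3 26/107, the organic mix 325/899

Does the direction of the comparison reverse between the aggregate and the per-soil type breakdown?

Clay: Blend 3 547/929 = 58.9%, the organic mix 48/67 = 71.6% → the organic mix
Silt: Blend 3 26/107 = 24.3%, the organic mix 325/899 = 36.2% → the organic mix
Overall: Blend 3 573/1036 = 55.3%, the organic mix 373/966 = 38.6% → Blend 3
The organic mix wins each soil group but Blend 3 wins overall — the comparison reverses. The organic mix's plots skew toward silt, which has a lower base rate.

Yes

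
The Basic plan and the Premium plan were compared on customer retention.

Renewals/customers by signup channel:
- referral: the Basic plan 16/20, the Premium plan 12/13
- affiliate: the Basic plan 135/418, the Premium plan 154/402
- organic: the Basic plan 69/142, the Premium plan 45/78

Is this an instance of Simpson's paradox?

No

Referral: the Basic plan 16/20 = 80.0%, the Premium plan 12/13 = 92.3% → the Premium plan
Affiliate: the Basic plan 135/418 = 32.3%, the Premium plan 154/402 = 38.3% → the Premium plan
Organic: the Basic plan 69/142 = 48.6%, the Premium plan 45/78 = 57.7% → the Premium plan
Overall: the Basic plan 220/580 = 37.9%, the Premium plan 211/493 = 42.8% → the Premium plan
The Premium plan wins overall and in every signup group — no reversal.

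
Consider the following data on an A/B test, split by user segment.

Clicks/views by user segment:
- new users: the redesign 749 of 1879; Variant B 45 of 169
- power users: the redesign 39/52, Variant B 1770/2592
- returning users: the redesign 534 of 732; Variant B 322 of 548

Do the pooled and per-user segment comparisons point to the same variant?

New users: the redesign 749/1879 = 39.9%, Variant B 45/169 = 26.6% → the redesign
Power users: the redesign 39/52 = 75.0%, Variant B 1770/2592 = 68.3% → the redesign
Returning users: the redesign 534/732 = 73.0%, Variant B 322/548 = 58.8% → the redesign
Overall: the redesign 1322/2663 = 49.6%, Variant B 2137/3309 = 64.6% → Variant B
The redesign wins each user group but Variant B wins overall — the comparison reverses. The redesign's views skew toward new users, which has a lower base rate.

No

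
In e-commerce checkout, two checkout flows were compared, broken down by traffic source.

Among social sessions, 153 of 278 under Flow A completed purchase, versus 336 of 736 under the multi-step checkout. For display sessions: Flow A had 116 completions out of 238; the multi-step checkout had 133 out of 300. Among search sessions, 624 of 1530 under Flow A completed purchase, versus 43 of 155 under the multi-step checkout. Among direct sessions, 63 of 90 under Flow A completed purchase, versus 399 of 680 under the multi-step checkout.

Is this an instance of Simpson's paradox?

Yes

Social: Flow A 153/278 = 55.0%, the multi-step checkout 336/736 = 45.7% → Flow A
Display: Flow A 116/238 = 48.7%, the multi-step checkout 133/300 = 44.3% → Flow A
Search: Flow A 624/1530 = 40.8%, the multi-step checkout 43/155 = 27.7% → Flow A
Direct: Flow A 63/90 = 70.0%, the multi-step checkout 399/680 = 58.7% → Flow A
Overall: Flow A 956/2136 = 44.8%, the multi-step checkout 911/1871 = 48.7% → the multi-step checkout
Flow A wins each traffic group but the multi-step checkout wins overall — the comparison reverses. Flow A's sessions skew toward search, which has a lower base rate.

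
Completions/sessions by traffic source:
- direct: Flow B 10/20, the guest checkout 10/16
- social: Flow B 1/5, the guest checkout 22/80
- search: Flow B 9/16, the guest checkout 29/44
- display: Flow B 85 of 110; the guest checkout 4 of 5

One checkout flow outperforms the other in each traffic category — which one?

the guest checkout

Direct: Flow B 10/20 = 50.0%, the guest checkout 10/16 = 62.5% → the guest checkout
Social: Flow B 1/5 = 20.0%, the guest checkout 22/80 = 27.5% → the guest checkout
Search: Flow B 9/16 = 56.2%, the guest checkout 29/44 = 65.9% → the guest checkout
Display: Flow B 85/110 = 77.3%, the guest checkout 4/5 = 80.0% → the guest checkout
The guest checkout has the higher rate in all 4 groups.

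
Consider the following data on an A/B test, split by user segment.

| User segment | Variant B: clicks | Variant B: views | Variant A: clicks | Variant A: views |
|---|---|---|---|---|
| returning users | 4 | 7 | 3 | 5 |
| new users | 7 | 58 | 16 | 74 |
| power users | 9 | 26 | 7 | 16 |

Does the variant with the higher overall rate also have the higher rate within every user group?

Returning users: Variant B 4/7 = 57.1%, Variant A 3/5 = 60.0% → Variant A
New users: Variant B 7/58 = 12.1%, Variant A 16/74 = 21.6% → Variant A
Power users: Variant B 9/26 = 34.6%, Variant A 7/16 = 43.8% → Variant A
Overall: Variant B 20/91 = 22.0%, Variant A 26/95 = 27.4% → Variant A
Variant A wins overall and in every user group — no reversal.

Yes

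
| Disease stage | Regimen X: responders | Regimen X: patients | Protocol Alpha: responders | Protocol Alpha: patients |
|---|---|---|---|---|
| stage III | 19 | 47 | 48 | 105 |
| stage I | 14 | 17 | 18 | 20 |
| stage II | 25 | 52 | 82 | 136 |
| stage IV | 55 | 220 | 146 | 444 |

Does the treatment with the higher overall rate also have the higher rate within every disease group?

Yes

Stage III: Regimen X 19/47 = 40.4%, Protocol Alpha 48/105 = 45.7% → Protocol Alpha
Stage I: Regimen X 14/17 = 82.4%, Protocol Alpha 18/20 = 90.0% → Protocol Alpha
Stage II: Regimen X 25/52 = 48.1%, Protocol Alpha 82/136 = 60.3% → Protocol Alpha
Stage IV: Regimen X 55/220 = 25.0%, Protocol Alpha 146/444 = 32.9% → Protocol Alpha
Overall: Regimen X 113/336 = 33.6%, Protocol Alpha 294/705 = 41.7% → Protocol Alpha
Protocol Alpha wins overall and in every disease group — no reversal.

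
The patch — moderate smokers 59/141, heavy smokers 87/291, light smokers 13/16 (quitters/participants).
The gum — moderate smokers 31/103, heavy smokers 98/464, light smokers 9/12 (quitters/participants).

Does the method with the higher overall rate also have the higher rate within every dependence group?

Yes

Moderate smokers: the patch 59/141 = 41.8%, the gum 31/103 = 30.1% → the patch
Heavy smokers: the patch 87/291 = 29.9%, the gum 98/464 = 21.1% → the patch
Light smokers: the patch 13/16 = 81.2%, the gum 9/12 = 75.0% → the patch
Overall: the patch 159/448 = 35.5%, the gum 138/579 = 23.8% → the patch
The patch wins overall and in every dependence group — no reversal.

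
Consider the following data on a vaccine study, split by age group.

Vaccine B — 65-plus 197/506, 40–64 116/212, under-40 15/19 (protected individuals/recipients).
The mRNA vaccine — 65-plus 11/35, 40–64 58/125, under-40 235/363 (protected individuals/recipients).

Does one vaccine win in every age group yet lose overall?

Yes

65-plus: Vaccine B 197/506 = 38.9%, the mRNA vaccine 11/35 = 31.4% → Vaccine B
40–64: Vaccine B 116/212 = 54.7%, the mRNA vaccine 58/125 = 46.4% → Vaccine B
Under-40: Vaccine B 15/19 = 78.9%, the mRNA vaccine 235/363 = 64.7% → Vaccine B
Overall: Vaccine B 328/737 = 44.5%, the mRNA vaccine 304/523 = 58.1% → the mRNA vaccine
Vaccine B wins each age group but the mRNA vaccine wins overall — the comparison reverses. Vaccine B's recipients skew toward 65-plus, which has a lower base rate.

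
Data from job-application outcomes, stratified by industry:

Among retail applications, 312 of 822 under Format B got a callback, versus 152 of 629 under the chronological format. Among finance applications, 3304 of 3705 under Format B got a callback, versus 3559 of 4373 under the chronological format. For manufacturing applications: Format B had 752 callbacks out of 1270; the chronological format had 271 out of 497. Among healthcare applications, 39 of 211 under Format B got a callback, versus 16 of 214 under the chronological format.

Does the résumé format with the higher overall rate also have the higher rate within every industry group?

Retail: Format B 312/822 = 38.0%, the chronological format 152/629 = 24.2% → Format B
Finance: Format B 3304/3705 = 89.2%, the chronological format 3559/4373 = 81.4% → Format B
Manufacturing: Format B 752/1270 = 59.2%, the chronological format 271/497 = 54.5% → Format B
Healthcare: Format B 39/211 = 18.5%, the chronological format 16/214 = 7.5% → Format B
Overall: Format B 4407/6008 = 73.4%, the chronological format 3998/5713 = 70.0% → Format B
Format B wins overall and in every industry group — no reversal.

Yes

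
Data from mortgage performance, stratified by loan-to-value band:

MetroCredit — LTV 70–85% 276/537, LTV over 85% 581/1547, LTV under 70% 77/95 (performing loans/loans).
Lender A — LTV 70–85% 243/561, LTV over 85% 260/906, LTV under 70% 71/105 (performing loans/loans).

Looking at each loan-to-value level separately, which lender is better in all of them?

LTV 70–85%: MetroCredit 276/537 = 51.4%, Lender A 243/561 = 43.3% → MetroCredit
LTV over 85%: MetroCredit 581/1547 = 37.6%, Lender A 260/906 = 28.7% → MetroCredit
LTV under 70%: MetroCredit 77/95 = 81.1%, Lender A 71/105 = 67.6% → MetroCredit
MetroCredit has the higher rate in all 3 groups.

MetroCredit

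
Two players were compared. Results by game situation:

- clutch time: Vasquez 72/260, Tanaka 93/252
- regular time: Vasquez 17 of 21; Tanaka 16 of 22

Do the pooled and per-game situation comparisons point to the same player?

No

Clutch time: Vasquez 72/260 = 27.7%, Tanaka 93/252 = 36.9% → Tanaka
Regular time: Vasquez 17/21 = 81.0%, Tanaka 16/22 = 72.7% → Vasquez
Overall: Vasquez 89/281 = 31.7%, Tanaka 109/274 = 39.8% → Tanaka
Neither sweeps: Vasquez wins 1 of 2 groups, Tanaka wins 1. Tanaka wins overall but not every group — no Simpson reversal.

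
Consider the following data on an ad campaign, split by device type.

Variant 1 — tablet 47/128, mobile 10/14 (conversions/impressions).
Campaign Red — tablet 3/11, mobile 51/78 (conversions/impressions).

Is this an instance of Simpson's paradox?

Tablet: Variant 1 47/128 = 36.7%, Campaign Red 3/11 = 27.3% → Variant 1
Mobile: Variant 1 10/14 = 71.4%, Campaign Red 51/78 = 65.4% → Variant 1
Overall: Variant 1 57/142 = 40.1%, Campaign Red 54/89 = 60.7% → Campaign Red
Variant 1 wins each device group but Campaign Red wins overall — the comparison reverses. Variant 1's impressions skew toward tablet, which has a lower base rate.

Yes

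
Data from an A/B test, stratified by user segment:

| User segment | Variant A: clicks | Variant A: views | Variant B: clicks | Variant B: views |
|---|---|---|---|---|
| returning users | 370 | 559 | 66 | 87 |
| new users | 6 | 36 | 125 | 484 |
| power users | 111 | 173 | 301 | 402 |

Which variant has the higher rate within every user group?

Returning users: Variant A 370/559 = 66.2%, Variant B 66/87 = 75.9% → Variant B
New users: Variant A 6/36 = 16.7%, Variant B 125/484 = 25.8% → Variant B
Power users: Variant A 111/173 = 64.2%, Variant B 301/402 = 74.9% → Variant B
Variant B has the higher rate in all 3 groups.

Variant B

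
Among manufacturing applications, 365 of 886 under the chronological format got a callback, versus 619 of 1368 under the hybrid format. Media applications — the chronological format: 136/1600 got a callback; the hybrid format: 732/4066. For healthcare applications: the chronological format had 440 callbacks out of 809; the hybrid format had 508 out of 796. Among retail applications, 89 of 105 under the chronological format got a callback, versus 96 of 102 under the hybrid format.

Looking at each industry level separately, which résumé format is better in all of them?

the hybrid format

Manufacturing: the chronological format 365/886 = 41.2%, the hybrid format 619/1368 = 45.2% → the hybrid format
Media: the chronological format 136/1600 = 8.5%, the hybrid format 732/4066 = 18.0% → the hybrid format
Healthcare: the chronological format 440/809 = 54.4%, the hybrid format 508/796 = 63.8% → the hybrid format
Retail: the chronological format 89/105 = 84.8%, the hybrid format 96/102 = 94.1% → the hybrid format
The hybrid format has the higher rate in all 4 groups.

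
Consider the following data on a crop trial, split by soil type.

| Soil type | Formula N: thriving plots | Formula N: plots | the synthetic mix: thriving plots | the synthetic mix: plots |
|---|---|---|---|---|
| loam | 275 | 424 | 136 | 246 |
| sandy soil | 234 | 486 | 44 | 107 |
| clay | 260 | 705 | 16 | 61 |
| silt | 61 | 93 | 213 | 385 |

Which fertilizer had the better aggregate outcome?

Loam: Formula N 275/424 = 64.9%, the synthetic mix 136/246 = 55.3% → Formula N
Sandy soil: Formula N 234/486 = 48.1%, the synthetic mix 44/107 = 41.1% → Formula N
Clay: Formula N 260/705 = 36.9%, the synthetic mix 16/61 = 26.2% → Formula N
Silt: Formula N 61/93 = 65.6%, the synthetic mix 213/385 = 55.3% → Formula N
Overall: Formula N 830/1708 = 48.6%, the synthetic mix 409/799 = 51.2% → the synthetic mix
(Formula N wins every soil group but the synthetic mix wins overall — Formula N's plots skew toward the low-rate clay group.)

the synthetic mix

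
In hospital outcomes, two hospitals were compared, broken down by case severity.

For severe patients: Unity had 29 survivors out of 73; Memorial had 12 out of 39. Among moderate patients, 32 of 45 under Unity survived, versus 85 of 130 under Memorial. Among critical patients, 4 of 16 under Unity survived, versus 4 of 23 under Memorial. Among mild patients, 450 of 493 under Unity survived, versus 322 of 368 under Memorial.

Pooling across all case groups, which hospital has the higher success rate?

Severe: Unity 29/73 = 39.7%, Memorial 12/39 = 30.8% → Unity
Moderate: Unity 32/45 = 71.1%, Memorial 85/130 = 65.4% → Unity
Critical: Unity 4/16 = 25.0%, Memorial 4/23 = 17.4% → Unity
Mild: Unity 450/493 = 91.3%, Memorial 322/368 = 87.5% → Unity
Overall: Unity 515/627 = 82.1%, Memorial 423/560 = 75.5% → Unity

Unity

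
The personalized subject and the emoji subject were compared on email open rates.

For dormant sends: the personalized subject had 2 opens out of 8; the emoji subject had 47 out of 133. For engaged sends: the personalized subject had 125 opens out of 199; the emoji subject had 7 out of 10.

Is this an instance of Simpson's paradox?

Dormant: the personalized subject 2/8 = 25.0%, the emoji subject 47/133 = 35.3% → the emoji subject
Engaged: the personalized subject 125/199 = 62.8%, the emoji subject 7/10 = 70.0% → the emoji subject
Overall: the personalized subject 127/207 = 61.4%, the emoji subject 54/143 = 37.8% → the personalized subject
The emoji subject wins each recipient group but the personalized subject wins overall — the comparison reverses. The emoji subject's sends skew toward dormant, which has a lower base rate.

Yes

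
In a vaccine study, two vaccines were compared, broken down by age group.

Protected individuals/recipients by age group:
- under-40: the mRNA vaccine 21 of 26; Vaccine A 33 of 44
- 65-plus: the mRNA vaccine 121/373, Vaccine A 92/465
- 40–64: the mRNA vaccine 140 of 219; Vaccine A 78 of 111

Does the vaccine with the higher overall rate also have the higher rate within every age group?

No

Under-40: the mRNA vaccine 21/26 = 80.8%, Vaccine A 33/44 = 75.0% → the mRNA vaccine
65-plus: the mRNA vaccine 121/373 = 32.4%, Vaccine A 92/465 = 19.8% → the mRNA vaccine
40–64: the mRNA vaccine 140/219 = 63.9%, Vaccine A 78/111 = 70.3% → Vaccine A
Overall: the mRNA vaccine 282/618 = 45.6%, Vaccine A 203/620 = 32.7% → the mRNA vaccine
Neither sweeps: the mRNA vaccine wins 2 of 3 groups, Vaccine A wins 1. The mRNA vaccine wins overall but not every group — no Simpson reversal.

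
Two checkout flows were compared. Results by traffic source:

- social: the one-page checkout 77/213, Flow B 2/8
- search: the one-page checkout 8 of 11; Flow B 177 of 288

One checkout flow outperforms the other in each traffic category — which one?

the one-page checkout

Social: the one-page checkout 77/213 = 36.2%, Flow B 2/8 = 25.0% → the one-page checkout
Search: the one-page checkout 8/11 = 72.7%, Flow B 177/288 = 61.5% → the one-page checkout
The one-page checkout has the higher rate in both groups.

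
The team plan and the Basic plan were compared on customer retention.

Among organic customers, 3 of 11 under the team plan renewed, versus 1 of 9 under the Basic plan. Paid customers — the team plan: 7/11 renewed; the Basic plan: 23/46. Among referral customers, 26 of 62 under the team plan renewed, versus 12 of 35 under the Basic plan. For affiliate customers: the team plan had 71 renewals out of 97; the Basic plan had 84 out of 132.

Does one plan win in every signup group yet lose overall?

Organic: the team plan 3/11 = 27.3%, the Basic plan 1/9 = 11.1% → the team plan
Paid: the team plan 7/11 = 63.6%, the Basic plan 23/46 = 50.0% → the team plan
Referral: the team plan 26/62 = 41.9%, the Basic plan 12/35 = 34.3% → the team plan
Affiliate: the team plan 71/97 = 73.2%, the Basic plan 84/132 = 63.6% → the team plan
Overall: the team plan 107/181 = 59.1%, the Basic plan 120/222 = 54.1% → the team plan
The team plan wins overall and in every signup group — no reversal.

No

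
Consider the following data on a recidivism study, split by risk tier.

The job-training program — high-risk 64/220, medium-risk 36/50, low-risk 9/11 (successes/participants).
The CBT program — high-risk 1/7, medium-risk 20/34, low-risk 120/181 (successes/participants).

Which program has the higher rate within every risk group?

the job-training program

High-risk: the job-training program 64/220 = 29.1%, the CBT program 1/7 = 14.3% → the job-training program
Medium-risk: the job-training program 36/50 = 72.0%, the CBT program 20/34 = 58.8% → the job-training program
Low-risk: the job-training program 9/11 = 81.8%, the CBT program 120/181 = 66.3% → the job-training program
The job-training program has the higher rate in all 3 groups.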